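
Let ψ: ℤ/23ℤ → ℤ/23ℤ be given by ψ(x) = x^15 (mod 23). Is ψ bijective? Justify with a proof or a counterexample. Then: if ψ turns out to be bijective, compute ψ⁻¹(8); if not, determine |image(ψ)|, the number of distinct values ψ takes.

Since 23 is prime, the nonzero elements of ℤ/23ℤ form a cyclic group of order 22.
As gcd(15, 22) = 1, raising to the 15th power is a bijection on this group: if s^15 ≡ t^15 then (st^{−1})^15 = 1, and the only element of order dividing gcd(15, 22) = 1 is 1, so s = t.
With ψ(0) = 0 this makes ψ injective on all of ℤ/23ℤ, hence bijective (finite equal-size domain and codomain). In particular ψ is bijective.
Since ψ is bijective, we find the preimage of 8. The inverse of x ↦ x^15 on (ℤ/23ℤ)^× is x ↦ x^3, because 15·3 = 45 = 2·22 + 1 ≡ 1 (mod 22) and x^{22} = 1 for x ≠ 0 (Fermat). So ψ⁻¹(8) = 8^3 mod 23.
Repeated squaring mod 23: 8^1 ≡ 8, 8^2 ≡ 8² = 64 ≡ 18. Since 3 = 2 + 1, 8^3 ≡ 18·8: 18·8 = 144 ≡ 6. So 8^3 ≡ 6 (mod 23).
Hence ψ⁻¹(8) = 6.

6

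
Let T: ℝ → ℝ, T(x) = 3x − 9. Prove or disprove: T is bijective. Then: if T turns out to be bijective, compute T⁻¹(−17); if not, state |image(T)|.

-8/3

Suppose T(u) = T(v). Then 3u − 9 = 3v − 9, therefore 3u = 3v, therefore u = v.
For any y ∈ ℝ, x = (y + 9)/3 satisfies T(x) = y.
So T is bijective.
Since T is bijective, we compute T⁻¹(−17) = (−17 + 9)/3 = −8/3.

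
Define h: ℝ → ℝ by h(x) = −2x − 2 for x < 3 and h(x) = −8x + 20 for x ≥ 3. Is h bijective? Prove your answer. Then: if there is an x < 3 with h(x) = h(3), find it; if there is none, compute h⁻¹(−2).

1

Both pieces are strictly decreasing (slopes −2 and −8), so each is injective on its own interval.
The left piece maps (−∞, 3) onto (−8, ∞); the right piece maps [3, ∞) onto (−∞, −4].
These images overlap. In particular h(3) = −4 (right piece), and solving −2x − 2 = −4 on the left piece gives x = 1 < 3.
So h(1) = h(3) with 1 ≠ 3, and h is not injective, hence not bijective. This x = 1 is the requested value below 3.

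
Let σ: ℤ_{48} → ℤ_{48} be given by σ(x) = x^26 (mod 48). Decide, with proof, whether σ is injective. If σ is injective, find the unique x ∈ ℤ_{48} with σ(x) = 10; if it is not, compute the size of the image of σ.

σ(2): Repeated squaring mod 48: 2^1 ≡ 2, 2^2 ≡ 2² = 4, 2^4 ≡ 4² = 16, 2^8 ≡ 16² = 256 ≡ 16, 2^16 ≡ 16² = 256 ≡ 16. Since 26 = 16 + 8 + 2, 2^26 ≡ 16·16·4: 16·16 = 256 ≡ 16, then 16·4 = 64 ≡ 16. So 2^26 ≡ 16 (mod 48).
σ(4): Repeated squaring mod 48: 4^1 ≡ 4, 4^2 ≡ 4² = 16, 4^4 ≡ 16² = 256 ≡ 16, 4^8 ≡ 16² = 256 ≡ 16, 4^16 ≡ 16² = 256 ≡ 16. Since 26 = 16 + 8 + 2, 4^26 ≡ 16·16·16: 16·16 = 256 ≡ 16, then 16·16 = 256 ≡ 16. So 4^26 ≡ 16 (mod 48).
So σ(2) = σ(4) = 16 while 2 ≠ 4, therefore σ is not injective.
Since σ is not injective, we determine |image(σ)|. Computing x^26 mod 48 for each x (by repeated squaring, reducing mod 48 at every step), the values σ(0), σ(1), …, σ(47) are: 0, 1, 16, 9, 16, 25, 0, 1, 16, 33, 16, 25, 0, 25, 16, 33, 16, 1, 0, 25, 16, 9, 16, 1, 0, 1, 16, 9, 16, 25, 0, 1, 16, 33, 16, 25, 0, 25, 16, 33, 16, 1, 0, 25, 16, 9, 16, 1.
The distinct values are {0, 1, 9, 16, 25, 33}; there are 6 of them.

6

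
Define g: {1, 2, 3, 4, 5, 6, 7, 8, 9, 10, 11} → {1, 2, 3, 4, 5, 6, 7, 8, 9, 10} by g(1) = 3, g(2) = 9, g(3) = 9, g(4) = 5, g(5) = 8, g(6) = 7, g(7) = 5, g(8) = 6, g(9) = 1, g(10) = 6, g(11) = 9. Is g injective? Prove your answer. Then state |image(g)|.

7

g(2) = 9 = g(3) with 2 ≠ 3, so g is not injective.
The image of g is {1, 3, 5, 6, 7, 8, 9}, which has 7 elements.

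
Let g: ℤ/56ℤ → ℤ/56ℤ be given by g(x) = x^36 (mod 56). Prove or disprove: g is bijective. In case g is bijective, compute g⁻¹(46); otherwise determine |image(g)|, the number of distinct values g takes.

g(1) = 1^36 = 1.
g(3): Repeated squaring mod 56: 3^1 ≡ 3, 3^2 ≡ 3² = 9, 3^4 ≡ 9² = 81 ≡ 25, 3^8 ≡ 25² = 625 ≡ 9, 3^16 ≡ 9² = 81 ≡ 25, 3^32 ≡ 25² = 625 ≡ 9. Since 36 = 32 + 4, 3^36 ≡ 9·25: 9·25 = 225 ≡ 1. So 3^36 ≡ 1 (mod 56).
So g(1) = g(3) = 1 while 1 ≠ 3, thus g is not injective, hence not bijective.
Since g is not bijective, we determine |image(g)|. Computing x^36 mod 56 for each x (by repeated squaring, reducing mod 56 at every step), the values g(0), g(1), …, g(55) are: 0, 1, 8, 1, 8, 1, 8, 49, 8, 1, 8, 1, 8, 1, 0, 1, 8, 1, 8, 1, 8, 49, 8, 1, 8, 1, 8, 1, 0, 1, 8, 1, 8, 1, 8, 49, 8, 1, 8, 1, 8, 1, 0, 1, 8, 1, 8, 1, 8, 49, 8, 1, 8, 1, 8, 1.
The distinct values are {0, 1, 8, 49}; there are 4 of them.

4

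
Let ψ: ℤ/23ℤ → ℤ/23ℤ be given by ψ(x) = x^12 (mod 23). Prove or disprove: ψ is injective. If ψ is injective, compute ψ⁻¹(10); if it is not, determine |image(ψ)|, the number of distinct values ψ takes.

12

ψ(11): Repeated squaring mod 23: 11^1 ≡ 11, 11^2 ≡ 11² = 121 ≡ 6, 11^4 ≡ 6² = 36 ≡ 13, 11^8 ≡ 13² = 169 ≡ 8. Since 12 = 8 + 4, 11^12 ≡ 8·13: 8·13 = 104 ≡ 12. So 11^12 ≡ 12 (mod 23).
ψ(12): Repeated squaring mod 23: 12^1 ≡ 12, 12^2 ≡ 12² = 144 ≡ 6, 12^4 ≡ 6² = 36 ≡ 13, 12^8 ≡ 13² = 169 ≡ 8. Since 12 = 8 + 4, 12^12 ≡ 8·13: 8·13 = 104 ≡ 12. So 12^12 ≡ 12 (mod 23).
So ψ(11) = ψ(12) = 12 while 11 ≠ 12, hence ψ is not injective.
Since ψ is not injective, we determine |image(ψ)|. Computing x^12 mod 23 for each x (by repeated squaring, reducing mod 23 at every step), the values ψ(0), ψ(1), …, ψ(22) are: 0, 1, 2, 3, 4, 18, 6, 16, 8, 9, 13, 12, 12, 13, 9, 8, 16, 6, 18, 4, 3, 2, 1.
The distinct values are {0, 1, 2, 3, 4, 6, 8, 9, 12, 13, 16, 18}; there are 12 of them.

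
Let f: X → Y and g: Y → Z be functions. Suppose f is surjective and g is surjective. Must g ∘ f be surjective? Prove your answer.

surjective

Let c ∈ Z. Since g is surjective, there is b ∈ Y with g(b) = c. Since f is surjective, there is a ∈ X with f(a) = b.
Then (g ∘ f)(a) = g(b) = c. Therefore g ∘ f is surjective.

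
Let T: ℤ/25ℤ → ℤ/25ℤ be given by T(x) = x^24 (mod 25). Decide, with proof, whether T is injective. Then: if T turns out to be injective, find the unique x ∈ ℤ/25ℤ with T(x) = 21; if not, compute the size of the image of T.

6

T(3): Repeated squaring mod 25: 3^1 ≡ 3, 3^2 ≡ 3² = 9, 3^4 ≡ 9² = 81 ≡ 6, 3^8 ≡ 6² = 36 ≡ 11, 3^16 ≡ 11² = 121 ≡ 21. Since 24 = 16 + 8, 3^24 ≡ 21·11: 21·11 = 231 ≡ 6. So 3^24 ≡ 6 (mod 25).
T(4): Repeated squaring mod 25: 4^1 ≡ 4, 4^2 ≡ 4² = 16, 4^4 ≡ 16² = 256 ≡ 6, 4^8 ≡ 6² = 36 ≡ 11, 4^16 ≡ 11² = 121 ≡ 21. Since 24 = 16 + 8, 4^24 ≡ 21·11: 21·11 = 231 ≡ 6. So 4^24 ≡ 6 (mod 25).
So T(3) = T(4) = 6 while 3 ≠ 4, therefore T is not injective.
Since T is not injective, we determine |image(T)|. Computing x^24 mod 25 for each x (by repeated squaring, reducing mod 25 at every step), the values T(0), T(1), …, T(24) are: 0, 1, 16, 6, 6, 0, 21, 1, 21, 11, 0, 16, 11, 11, 16, 0, 11, 21, 1, 21, 0, 6, 6, 16, 1.
The distinct values are {0, 1, 6, 11, 16, 21}; there are 6 of them.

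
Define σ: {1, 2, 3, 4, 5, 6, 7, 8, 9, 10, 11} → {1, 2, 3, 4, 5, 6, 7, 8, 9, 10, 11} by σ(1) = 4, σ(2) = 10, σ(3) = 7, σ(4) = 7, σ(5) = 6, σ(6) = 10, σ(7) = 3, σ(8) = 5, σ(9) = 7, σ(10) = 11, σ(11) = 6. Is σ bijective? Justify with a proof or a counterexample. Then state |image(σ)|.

7

σ(3) = 7 = σ(4) with 3 ≠ 4, so σ is not injective, hence not bijective.
The image of σ is {3, 4, 5, 6, 7, 10, 11}, which has 7 elements.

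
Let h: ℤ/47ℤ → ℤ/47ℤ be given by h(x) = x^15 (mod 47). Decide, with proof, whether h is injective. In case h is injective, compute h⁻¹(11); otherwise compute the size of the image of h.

22

Since 47 is prime, the nonzero elements of ℤ/47ℤ form a cyclic group of order 46.
As gcd(15, 46) = 1, raising to the 15th power is a bijection on this group: if s^15 ≡ t^15 then (st^{−1})^15 = 1, and the only element of order dividing gcd(15, 46) = 1 is 1, so s = t.
With h(0) = 0 this makes h injective on all of ℤ/47ℤ, hence bijective (finite equal-size domain and codomain). In particular h is injective.
Since h is injective, we find the preimage of 11. The inverse of x ↦ x^15 on (ℤ/47ℤ)^× is x ↦ x^43, because 15·43 = 645 = 14·46 + 1 ≡ 1 (mod 46) and x^{46} = 1 for x ≠ 0 (Fermat). So h⁻¹(11) = 11^43 mod 47.
Repeated squaring mod 47: 11^1 ≡ 11, 11^2 ≡ 11² = 121 ≡ 27, 11^4 ≡ 27² = 729 ≡ 24, 11^8 ≡ 24² = 576 ≡ 12, 11^16 ≡ 12² = 144 ≡ 3, 11^32 ≡ 3² = 9. Since 43 = 32 + 8 + 2 + 1, 11^43 ≡ 9·12·27·11: 9·12 = 108 ≡ 14, then 14·27 = 378 ≡ 2, then 2·11 = 22. So 11^43 ≡ 22 (mod 47).
Hence h⁻¹(11) = 22.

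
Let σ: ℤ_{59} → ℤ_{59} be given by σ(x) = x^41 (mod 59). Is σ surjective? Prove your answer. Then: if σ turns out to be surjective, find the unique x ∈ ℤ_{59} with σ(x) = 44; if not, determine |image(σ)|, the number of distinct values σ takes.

Since 59 is prime, the nonzero elements of ℤ_{59} form a cyclic group of order 58.
As gcd(41, 58) = 1, raising to the 41st power is a bijection on this group: if s^41 ≡ t^41 then (st^{−1})^41 = 1, and the only element of order dividing gcd(41, 58) = 1 is 1, so s = t.
With σ(0) = 0 this makes σ injective on all of ℤ_{59}, hence bijective (finite equal-size domain and codomain). In particular σ is surjective.
Since σ is surjective, we find the preimage of 44. The inverse of x ↦ x^41 on (ℤ_{59})^× is x ↦ x^17, because 41·17 = 697 = 12·58 + 1 ≡ 1 (mod 58) and x^{58} = 1 for x ≠ 0 (Fermat). So σ⁻¹(44) = 44^17 mod 59.
Repeated squaring mod 59: 44^1 ≡ 44, 44^2 ≡ 44² = 1936 ≡ 48, 44^4 ≡ 48² = 2304 ≡ 3, 44^8 ≡ 3² = 9, 44^16 ≡ 9² = 81 ≡ 22. Since 17 = 16 + 1, 44^17 ≡ 22·44: 22·44 = 968 ≡ 24. So 44^17 ≡ 24 (mod 59).
Hence σ⁻¹(44) = 24.

24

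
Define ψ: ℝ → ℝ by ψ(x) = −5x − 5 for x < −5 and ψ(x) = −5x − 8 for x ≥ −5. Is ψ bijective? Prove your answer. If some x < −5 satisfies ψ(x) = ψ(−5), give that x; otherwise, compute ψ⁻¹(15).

Both pieces are strictly decreasing (slopes −5 and −5), so each is injective on its own interval.
The left piece maps (−∞, −5) onto (20, ∞); the right piece maps [−5, ∞) onto (−∞, 17].
The images leave a gap (20 has no preimage), so ψ is not surjective, hence not bijective.
Because the two images are disjoint, no x < −5 has ψ(x) = ψ(−5), so we compute ψ⁻¹(15): 15 lies in (−∞, 17], so solve −5x − 8 = 15: x = (15 + 8)/(−5) = −23/5.

-23/5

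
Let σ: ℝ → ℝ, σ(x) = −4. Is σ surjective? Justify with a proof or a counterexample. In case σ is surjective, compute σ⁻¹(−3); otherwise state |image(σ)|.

By definition, surjectivity means every element of the codomain has a preimage under σ.
σ(x) = −4 for all x, so −3 has no preimage and σ is not surjective.
Since σ is not surjective, we state |image(σ)|: the image of σ is {−4}, which has 1 element.

1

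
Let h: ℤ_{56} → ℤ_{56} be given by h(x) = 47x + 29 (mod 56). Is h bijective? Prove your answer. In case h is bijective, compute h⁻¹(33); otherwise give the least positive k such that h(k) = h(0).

12

By definition, injectivity means: for all x_1, x_2 in the domain, h(x_1) = h(x_2) implies x_1 = x_2.
Suppose h(x_1) = h(x_2) in ℤ_{56}. Then 47x_1 + 29 ≡ 47x_2 + 29 (mod 56), hence 47(x_1 − x_2) ≡ 0 (mod 56).
Since gcd(47, 56) = 1, 47 is invertible modulo 56, so x_1 − x_2 ≡ 0 (mod 56), i.e. x_1 = x_2.
We now compute 47⁻¹ mod 56 explicitly. Euclid's algorithm: 56 = 1·47 + 9, 47 = 5·9 + 2, 9 = 4·2 + 1; back-substituting gives 1 = 31·47 − 26·56, so 47⁻¹ ≡ 31 (mod 56).
For any y ∈ ℤ_{56}, x = 31(y − 29) mod 56 satisfies h(x) = 47·31(y − 29) + 29 ≡ y (since 47·31 ≡ 1 mod 56). So every y has a preimage.
Thus h is bijective.
Since h is bijective, we compute h⁻¹(33): solve 47x + 29 ≡ 33 (mod 56), i.e. 47x ≡ 4 (mod 56).
Multiplying by 47⁻¹ = 31 gives x ≡ 31·4 = 124 = 2·56 + 12 ≡ 12 (mod 56).
Check: h(12) = 47·12 + 29 = 593 = 10·56 + 33 ≡ 33 (mod 56).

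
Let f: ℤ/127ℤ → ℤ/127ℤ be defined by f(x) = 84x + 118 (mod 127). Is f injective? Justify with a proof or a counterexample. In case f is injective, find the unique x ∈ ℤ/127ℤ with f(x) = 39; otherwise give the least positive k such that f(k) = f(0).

If f(a) = f(b), then 84a ≡ 84b (mod 127). Because gcd(84, 127) = 1, we may cancel 84 to get a ≡ b (mod 127).
Therefore f is injective.
We now compute 84⁻¹ mod 127 explicitly. Euclid's algorithm: 127 = 1·84 + 43, 84 = 1·43 + 41, 43 = 1·41 + 2, 41 = 20·2 + 1; back-substituting gives 1 = 62·84 − 41·127, so 84⁻¹ ≡ 62 (mod 127).
Since f is injective, we find f⁻¹(39): we need 84x ≡ 39 − 118 ≡ 48 (mod 127). Using 84⁻¹ = 62: x ≡ 62·48 = 2976 = 23·127 + 55, so x = 55.
Check: f(55) = 84·55 + 118 = 4738 = 37·127 + 39 ≡ 39 (mod 127).

55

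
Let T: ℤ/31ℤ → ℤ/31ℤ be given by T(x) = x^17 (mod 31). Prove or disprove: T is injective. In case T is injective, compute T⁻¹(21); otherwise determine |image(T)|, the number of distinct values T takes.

Since 31 is prime, the nonzero elements of ℤ/31ℤ form a cyclic group of order 30.
As gcd(17, 30) = 1, raising to the 17th power is a bijection on this group: if a^17 ≡ b^17 then (ab^{−1})^17 = 1, and the only element of order dividing gcd(17, 30) = 1 is 1, so a = b.
With T(0) = 0 this makes T injective on all of ℤ/31ℤ, hence bijective (finite equal-size domain and codomain). In particular T is injective.
Since T is injective, we find the preimage of 21. The inverse of x ↦ x^17 on (ℤ/31ℤ)^× is x ↦ x^23, because 17·23 = 391 = 13·30 + 1 ≡ 1 (mod 30) and x^{30} = 1 for x ≠ 0 (Fermat). So T⁻¹(21) = 21^23 mod 31.
Repeated squaring mod 31: 21^1 ≡ 21, 21^2 ≡ 21² = 441 ≡ 7, 21^4 ≡ 7² = 49 ≡ 18, 21^8 ≡ 18² = 324 ≡ 14, 21^16 ≡ 14² = 196 ≡ 10. Since 23 = 16 + 4 + 2 + 1, 21^23 ≡ 10·18·7·21: 10·18 = 180 ≡ 25, then 25·7 = 175 ≡ 20, then 20·21 = 420 ≡ 17. So 21^23 ≡ 17 (mod 31).
Hence T⁻¹(21) = 17.

17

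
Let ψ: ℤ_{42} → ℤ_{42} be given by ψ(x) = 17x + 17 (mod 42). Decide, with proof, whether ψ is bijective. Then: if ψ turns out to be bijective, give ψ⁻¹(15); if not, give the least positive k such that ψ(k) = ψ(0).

If ψ(a) = ψ(b), then 17a ≡ 17b (mod 42). Because gcd(17, 42) = 1, we may cancel 17 to get a ≡ b (mod 42).
We now compute 17⁻¹ mod 42 explicitly. Euclid's algorithm: 42 = 2·17 + 8, 17 = 2·8 + 1; back-substituting gives 1 = 5·17 − 2·42, so 17⁻¹ ≡ 5 (mod 42).
Then y ↦ 5(y − 17) is a two-sided inverse to ψ, so every y ∈ ℤ_{42} has a preimage.
Hence ψ is bijective.
Since ψ is bijective, we find ψ⁻¹(15): we need 17x ≡ 15 − 17 ≡ 40 (mod 42). Using 17⁻¹ = 5: x ≡ 5·40 = 200 = 4·42 + 32, so x = 32.
Check: ψ(32) = 17·32 + 17 = 561 = 13·42 + 15 ≡ 15 (mod 42).

32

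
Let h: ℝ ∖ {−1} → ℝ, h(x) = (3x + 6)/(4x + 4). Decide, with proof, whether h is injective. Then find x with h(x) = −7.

-34/31

Suppose h(s) = h(t). Cross-multiplying: (3s + 6)(4t + 4) = (3t + 6)(4s + 4).
Expanding both sides and cancelling the symmetric terms leaves −12·(s − t) = 0. Since −12 ≠ 0, s = t. Therefore h is injective.
Solving h(x) = −7: cross-multiplying gives 3x + 6 = −7(4x + 4), which rearranges to 31x = −34, so x = −34/31.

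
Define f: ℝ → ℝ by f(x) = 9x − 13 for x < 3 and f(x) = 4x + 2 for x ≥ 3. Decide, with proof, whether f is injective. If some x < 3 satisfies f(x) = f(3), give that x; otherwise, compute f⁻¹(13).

26/9

Both pieces are strictly increasing (slopes 9 and 4), so each is injective on its own interval.
The left piece maps (−∞, 3) onto (−∞, 14); the right piece maps [3, ∞) onto [14, ∞).
These images are disjoint, so no value is attained by both pieces. Thus f is injective.
Because the two images are disjoint, no x < 3 has f(x) = f(3), so we compute f⁻¹(13): 13 lies in (−∞, 14), so solve 9x − 13 = 13: x = (13 + 13)/9 = 26/9.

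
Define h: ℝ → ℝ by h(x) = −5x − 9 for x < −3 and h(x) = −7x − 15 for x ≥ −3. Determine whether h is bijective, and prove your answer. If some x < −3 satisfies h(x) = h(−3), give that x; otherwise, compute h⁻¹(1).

-16/7

Both pieces are strictly decreasing (slopes −5 and −7), so each is injective on its own interval.
The left piece maps (−∞, −3) onto (6, ∞); the right piece maps [−3, ∞) onto (−∞, 6].
Since 6 = 6, the images partition ℝ: h is injective and surjective, hence bijective.
Because the two images are disjoint, no x < −3 has h(x) = h(−3), so we compute h⁻¹(1): 1 lies in (−∞, 6], so solve −7x − 15 = 1: x = (1 + 15)/(−7) = −16/7.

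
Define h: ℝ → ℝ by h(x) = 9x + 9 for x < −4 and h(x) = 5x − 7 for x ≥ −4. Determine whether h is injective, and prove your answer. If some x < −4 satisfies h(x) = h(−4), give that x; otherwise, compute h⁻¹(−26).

Both pieces are strictly increasing (slopes 9 and 5), so each is injective on its own interval.
The left piece maps (−∞, −4) onto (−∞, −27); the right piece maps [−4, ∞) onto [−27, ∞).
These images are disjoint, so no value is attained by both pieces. So h is injective.
Because the two images are disjoint, no x < −4 has h(x) = h(−4), so we compute h⁻¹(−26): −26 lies in [−27, ∞), so solve 5x − 7 = −26: x = (−26 + 7)/5 = −19/5.

-19/5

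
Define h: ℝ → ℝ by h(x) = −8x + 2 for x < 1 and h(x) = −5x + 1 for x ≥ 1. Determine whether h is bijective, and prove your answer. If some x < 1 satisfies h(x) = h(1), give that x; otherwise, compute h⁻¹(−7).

Both pieces are strictly decreasing (slopes −8 and −5), so each is injective on its own interval.
The left piece maps (−∞, 1) onto (−6, ∞); the right piece maps [1, ∞) onto (−∞, −4].
These images overlap. In particular h(1) = −4 (right piece), and solving −8x + 2 = −4 on the left piece gives x = 3/4 < 1.
So h(3/4) = h(1) with 3/4 ≠ 1, and h is not injective, hence not bijective. This x = 3/4 is the requested value below 1.

3/4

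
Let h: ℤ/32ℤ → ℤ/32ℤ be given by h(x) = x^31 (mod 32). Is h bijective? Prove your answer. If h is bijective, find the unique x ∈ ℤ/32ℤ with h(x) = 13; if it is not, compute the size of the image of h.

h(0) = 0^31 = 0.
h(2): Repeated squaring mod 32: 2^1 ≡ 2, 2^2 ≡ 2² = 4, 2^4 ≡ 4² = 16, 2^8 ≡ 16² = 256 ≡ 0, 2^16 ≡ 0² = 0. Since 31 = 16 + 8 + 4 + 2 + 1, 2^31 ≡ 0·0·16·4·2: 0·0 = 0, then 0·16 = 0, then 0·4 = 0, then 0·2 = 0. So 2^31 ≡ 0 (mod 32).
So h(0) = h(2) = 0 while 0 ≠ 2, therefore h is not injective, hence not bijective.
Since h is not bijective, we determine |image(h)|. Computing x^31 mod 32 for each x (by repeated squaring, reducing mod 32 at every step), the values h(0), h(1), …, h(31) are: 0, 1, 0, 11, 0, 13, 0, 23, 0, 25, 0, 3, 0, 5, 0, 15, 0, 17, 0, 27, 0, 29, 0, 7, 0, 9, 0, 19, 0, 21, 0, 31.
The distinct values are {0, 1, 3, 5, 7, 9, 11, 13, 15, 17, 19, 21, 23, 25, 27, 29, 31}; there are 17 of them.

17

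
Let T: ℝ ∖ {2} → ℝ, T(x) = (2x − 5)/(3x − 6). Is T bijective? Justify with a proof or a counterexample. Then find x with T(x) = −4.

If T(x) = 2/3, cross-multiplying gives 3(2x − 5) = 2(3x − 6), which simplifies to −15 = −12 — false.  So 2/3 has no preimage and T is not surjective.
Thus T is not bijective.
Solving T(x) = −4: cross-multiplying gives 2x − 5 = −4(3x − 6), which rearranges to 14x = 29, so x = 29/14.

29/14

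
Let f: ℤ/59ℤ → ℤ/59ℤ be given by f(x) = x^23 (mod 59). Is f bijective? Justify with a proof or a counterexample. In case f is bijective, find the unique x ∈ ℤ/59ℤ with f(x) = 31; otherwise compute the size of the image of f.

13

Since 59 is prime, the nonzero elements of ℤ/59ℤ form a cyclic group of order 58.
As gcd(23, 58) = 1, raising to the 23rd power is a bijection on this group: if x_1^23 ≡ x_2^23 then (x_1x_2^{−1})^23 = 1, and the only element of order dividing gcd(23, 58) = 1 is 1, so x_1 = x_2.
With f(0) = 0 this makes f injective on all of ℤ/59ℤ, hence bijective (finite equal-size domain and codomain). In particular f is bijective.
Since f is bijective, we find the preimage of 31. The inverse of x ↦ x^23 on (ℤ/59ℤ)^× is x ↦ x^53, because 23·53 = 1219 = 21·58 + 1 ≡ 1 (mod 58) and x^{58} = 1 for x ≠ 0 (Fermat). So f⁻¹(31) = 31^53 mod 59.
Repeated squaring mod 59: 31^1 ≡ 31, 31^2 ≡ 31² = 961 ≡ 17, 31^4 ≡ 17² = 289 ≡ 53, 31^8 ≡ 53² = 2809 ≡ 36, 31^16 ≡ 36² = 1296 ≡ 57, 31^32 ≡ 57² = 3249 ≡ 4. Since 53 = 32 + 16 + 4 + 1, 31^53 ≡ 4·57·53·31: 4·57 = 228 ≡ 51, then 51·53 = 2703 ≡ 48, then 48·31 = 1488 ≡ 13. So 31^53 ≡ 13 (mod 59).
Hence f⁻¹(31) = 13.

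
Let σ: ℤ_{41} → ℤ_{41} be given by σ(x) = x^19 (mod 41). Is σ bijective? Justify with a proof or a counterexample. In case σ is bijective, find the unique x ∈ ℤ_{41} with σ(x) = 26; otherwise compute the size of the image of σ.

11

Since 41 is prime, the nonzero elements of ℤ_{41} form a cyclic group of order 40.
As gcd(19, 40) = 1, raising to the 19th power is a bijection on this group: if x_1^19 ≡ x_2^19 then (x_1x_2^{−1})^19 = 1, and the only element of order dividing gcd(19, 40) = 1 is 1, so x_1 = x_2.
With σ(0) = 0 this makes σ injective on all of ℤ_{41}, hence bijective (finite equal-size domain and codomain). In particular σ is bijective.
Since σ is bijective, we find the preimage of 26. The inverse of x ↦ x^19 on (ℤ_{41})^× is x ↦ x^19, because 19·19 = 361 = 9·40 + 1 ≡ 1 (mod 40) and x^{40} = 1 for x ≠ 0 (Fermat). So σ⁻¹(26) = 26^19 mod 41.
Repeated squaring mod 41: 26^1 ≡ 26, 26^2 ≡ 26² = 676 ≡ 20, 26^4 ≡ 20² = 400 ≡ 31, 26^8 ≡ 31² = 961 ≡ 18, 26^16 ≡ 18² = 324 ≡ 37. Since 19 = 16 + 2 + 1, 26^19 ≡ 37·20·26: 37·20 = 740 ≡ 2, then 2·26 = 52 ≡ 11. So 26^19 ≡ 11 (mod 41).
Hence σ⁻¹(26) = 11.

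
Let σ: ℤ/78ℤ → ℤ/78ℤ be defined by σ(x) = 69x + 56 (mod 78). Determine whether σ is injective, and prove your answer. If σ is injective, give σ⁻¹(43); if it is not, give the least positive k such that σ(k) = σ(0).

26

We have gcd(69, 78) = 3 > 1. Taking x_1 = 0 and x_2 = 26: σ(0) = 56 and σ(26) = 69·26 + 56 = 1850 ≡ 56 (mod 78).
So σ(0) = σ(26) while 0 ≠ 26, so σ is not injective.
Since σ is not injective, we find the least positive k with σ(k) = σ(0): this means 69k ≡ 0 (mod 78), i.e. 78 ∣ 69k. Since gcd(69, 78) = 3, dividing through by 3 this holds exactly when 26 ∣ 23k, and as gcd(23, 26) = 1, exactly when 26 ∣ k.
The smallest positive such k is 26.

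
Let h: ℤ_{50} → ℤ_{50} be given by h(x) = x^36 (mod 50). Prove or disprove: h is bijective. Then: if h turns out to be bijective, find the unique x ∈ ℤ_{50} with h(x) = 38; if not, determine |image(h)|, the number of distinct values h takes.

h(1) = 1^36 = 1.
h(7): Repeated squaring mod 50: 7^1 ≡ 7, 7^2 ≡ 7² = 49, 7^4 ≡ 49² = 2401 ≡ 1, 7^8 ≡ 1² = 1, 7^16 ≡ 1² = 1, 7^32 ≡ 1² = 1. Since 36 = 32 + 4, 7^36 ≡ 1·1: 1·1 = 1. So 7^36 ≡ 1 (mod 50).
So h(1) = h(7) = 1 while 1 ≠ 7, so h is not injective, hence not bijective.
Since h is not bijective, we determine |image(h)|. Computing x^36 mod 50 for each x (by repeated squaring, reducing mod 50 at every step), the values h(0), h(1), …, h(49) are: 0, 1, 36, 21, 46, 25, 6, 1, 6, 41, 0, 11, 16, 41, 36, 25, 16, 31, 26, 31, 0, 21, 46, 11, 26, 25, 26, 11, 46, 21, 0, 31, 26, 31, 16, 25, 36, 41, 16, 11, 0, 41, 6, 1, 6, 25, 46, 21, 36, 1.
The distinct values are {0, 1, 6, 11, 16, 21, 25, 26, 31, 36, 41, 46}; there are 12 of them.

12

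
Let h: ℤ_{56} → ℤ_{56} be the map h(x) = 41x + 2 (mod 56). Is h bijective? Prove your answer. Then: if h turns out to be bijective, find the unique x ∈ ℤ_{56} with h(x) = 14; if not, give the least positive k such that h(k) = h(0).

44

If h(x_1) = h(x_2), then 41x_1 ≡ 41x_2 (mod 56). Because gcd(41, 56) = 1, we may cancel 41 to get x_1 ≡ x_2 (mod 56).
We now compute 41⁻¹ mod 56 explicitly. Euclid's algorithm: 56 = 1·41 + 15, 41 = 2·15 + 11, 15 = 1·11 + 4, 11 = 2·4 + 3, 4 = 1·3 + 1; back-substituting gives 1 = 41·41 − 30·56, so 41⁻¹ ≡ 41 (mod 56).
For any y ∈ ℤ_{56}, x = 41(y − 2) mod 56 satisfies h(x) = 41·41(y − 2) + 2 ≡ y (since 41·41 ≡ 1 mod 56). So every y has a preimage.
Thus h is bijective.
Since h is bijective, we find h⁻¹(14): we need 41x ≡ 14 − 2 ≡ 12 (mod 56). Using 41⁻¹ = 41: x ≡ 41·12 = 492 = 8·56 + 44, so x = 44.
Check: h(44) = 41·44 + 2 = 1806 = 32·56 + 14 ≡ 14 (mod 56).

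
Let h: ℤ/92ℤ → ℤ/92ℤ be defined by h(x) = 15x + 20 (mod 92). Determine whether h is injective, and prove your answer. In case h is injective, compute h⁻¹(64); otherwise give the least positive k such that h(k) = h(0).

52

Recall that h is injective when h(s) = h(t) forces s = t.
If h(s) = h(t), then 15s ≡ 15t (mod 92). Because gcd(15, 92) = 1, we may cancel 15 to get s ≡ t (mod 92).
Therefore h is injective.
We now compute 15⁻¹ mod 92 explicitly. Euclid's algorithm: 92 = 6·15 + 2, 15 = 7·2 + 1; back-substituting gives 1 = 43·15 − 7·92, so 15⁻¹ ≡ 43 (mod 92).
Since h is injective, we find h⁻¹(64): we need 15x ≡ 64 − 20 ≡ 44 (mod 92). Using 15⁻¹ = 43: x ≡ 43·44 = 1892 = 20·92 + 52, so x = 52.
Check: h(52) = 15·52 + 20 = 800 = 8·92 + 64 ≡ 64 (mod 92).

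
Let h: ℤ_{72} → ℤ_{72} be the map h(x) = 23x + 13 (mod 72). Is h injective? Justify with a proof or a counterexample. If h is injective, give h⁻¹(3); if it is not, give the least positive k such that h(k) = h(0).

34

If h(u) = h(v), then 23u ≡ 23v (mod 72). Because gcd(23, 72) = 1, we may cancel 23 to get u ≡ v (mod 72).
Therefore h is injective.
We now compute 23⁻¹ mod 72 explicitly. Euclid's algorithm: 72 = 3·23 + 3, 23 = 7·3 + 2, 3 = 1·2 + 1; back-substituting gives 1 = 47·23 − 15·72, so 23⁻¹ ≡ 47 (mod 72).
Since h is injective, we find h⁻¹(3): we need 23x ≡ 3 − 13 ≡ 62 (mod 72). Using 23⁻¹ = 47: x ≡ 47·62 = 2914 = 40·72 + 34, so x = 34.
Check: h(34) = 23·34 + 13 = 795 = 11·72 + 3 ≡ 3 (mod 72).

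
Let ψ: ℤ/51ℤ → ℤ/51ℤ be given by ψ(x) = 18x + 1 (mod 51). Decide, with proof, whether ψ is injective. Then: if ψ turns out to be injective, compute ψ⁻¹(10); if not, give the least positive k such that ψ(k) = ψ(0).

We have gcd(18, 51) = 3 > 1. Taking a = 0 and b = 17: ψ(0) = 1 and ψ(17) = 18·17 + 1 = 307 ≡ 1 (mod 51).
So ψ(0) = ψ(17) while 0 ≠ 17, thus ψ is not injective.
Since ψ is not injective, we find the least positive k with ψ(k) = ψ(0): this means 18k ≡ 0 (mod 51), i.e. 51 ∣ 18k. Since gcd(18, 51) = 3, dividing through by 3 this holds exactly when 17 ∣ 6k, and as gcd(6, 17) = 1, exactly when 17 ∣ k.
The smallest positive such k is 17.

17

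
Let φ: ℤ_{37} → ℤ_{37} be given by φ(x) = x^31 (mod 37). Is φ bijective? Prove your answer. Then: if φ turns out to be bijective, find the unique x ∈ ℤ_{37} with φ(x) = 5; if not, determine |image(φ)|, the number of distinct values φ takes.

Since 37 is prime, the nonzero elements of ℤ_{37} form a cyclic group of order 36.
As gcd(31, 36) = 1, raising to the 31st power is a bijection on this group: if s^31 ≡ t^31 then (st^{−1})^31 = 1, and the only element of order dividing gcd(31, 36) = 1 is 1, so s = t.
With φ(0) = 0 this makes φ injective on all of ℤ_{37}, hence bijective (finite equal-size domain and codomain). In particular φ is bijective.
Since φ is bijective, we find the preimage of 5. The inverse of x ↦ x^31 on (ℤ_{37})^× is x ↦ x^7, because 31·7 = 217 = 6·36 + 1 ≡ 1 (mod 36) and x^{36} = 1 for x ≠ 0 (Fermat). So φ⁻¹(5) = 5^7 mod 37.
Repeated squaring mod 37: 5^1 ≡ 5, 5^2 ≡ 5² = 25, 5^4 ≡ 25² = 625 ≡ 33. Since 7 = 4 + 2 + 1, 5^7 ≡ 33·25·5: 33·25 = 825 ≡ 11, then 11·5 = 55 ≡ 18. So 5^7 ≡ 18 (mod 37).
Hence φ⁻¹(5) = 18.

18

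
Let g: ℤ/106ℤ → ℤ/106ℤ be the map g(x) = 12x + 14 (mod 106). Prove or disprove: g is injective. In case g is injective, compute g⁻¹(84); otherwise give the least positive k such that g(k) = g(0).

By definition, injectivity means: for all s, t in the domain, g(s) = g(t) implies s = t.
We have gcd(12, 106) = 2 > 1. Taking s = 0 and t = 53: g(0) = 14 and g(53) = 12·53 + 14 = 650 ≡ 14 (mod 106).
So g(0) = g(53) while 0 ≠ 53, hence g is not injective.
Since g is not injective, we find the least positive k with g(k) = g(0): this means 12k ≡ 0 (mod 106), i.e. 106 ∣ 12k. Since gcd(12, 106) = 2, dividing through by 2 this holds exactly when 53 ∣ 6k, and as gcd(6, 53) = 1, exactly when 53 ∣ k.
The smallest positive such k is 53.

53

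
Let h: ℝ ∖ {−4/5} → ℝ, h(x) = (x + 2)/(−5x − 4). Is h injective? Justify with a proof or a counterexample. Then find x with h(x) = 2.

Suppose h(u) = h(v). Cross-multiplying: (u + 2)(−5v − 4) = (v + 2)(−5u − 4).
Expanding both sides and cancelling the symmetric terms leaves 6·(u − v) = 0. Since 6 ≠ 0, u = v. Thus h is injective.
Solving h(x) = 2: cross-multiplying gives x + 2 = 2(−5x − 4), which rearranges to 11x = −10, so x = −10/11.

-10/11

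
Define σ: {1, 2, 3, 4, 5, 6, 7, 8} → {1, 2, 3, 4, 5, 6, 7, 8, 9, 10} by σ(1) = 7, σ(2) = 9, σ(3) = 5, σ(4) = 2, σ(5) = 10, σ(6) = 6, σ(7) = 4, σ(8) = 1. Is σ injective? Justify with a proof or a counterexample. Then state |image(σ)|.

The values σ(1), …, σ(8) are 7, 9, 5, 2, 10, 6, 4, 1 — all distinct.
So σ(s) = σ(t) only when s = t, and σ is injective.
The image of σ is {1, 2, 4, 5, 6, 7, 9, 10}, which has 8 elements.

8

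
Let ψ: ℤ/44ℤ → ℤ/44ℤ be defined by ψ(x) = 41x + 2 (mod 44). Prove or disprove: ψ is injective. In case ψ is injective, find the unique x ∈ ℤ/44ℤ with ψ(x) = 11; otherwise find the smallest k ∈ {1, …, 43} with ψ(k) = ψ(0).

41

By definition, ψ is injective when ψ(x_1) = ψ(x_2) forces x_1 = x_2.
Suppose ψ(x_1) = ψ(x_2) in ℤ/44ℤ. Then 41x_1 + 2 ≡ 41x_2 + 2 (mod 44), therefore 41(x_1 − x_2) ≡ 0 (mod 44).
Since gcd(41, 44) = 1, 41 is invertible modulo 44, so x_1 − x_2 ≡ 0 (mod 44), i.e. x_1 = x_2.
Hence ψ is injective.
We now compute 41⁻¹ mod 44 explicitly. Euclid's algorithm: 44 = 1·41 + 3, 41 = 13·3 + 2, 3 = 1·2 + 1; back-substituting gives 1 = 29·41 − 27·44, so 41⁻¹ ≡ 29 (mod 44).
Since ψ is injective, we find ψ⁻¹(11): we need 41x ≡ 11 − 2 ≡ 9 (mod 44). Using 41⁻¹ = 29: x ≡ 29·9 = 261 = 5·44 + 41, so x = 41.
Check: ψ(41) = 41·41 + 2 = 1683 = 38·44 + 11 ≡ 11 (mod 44).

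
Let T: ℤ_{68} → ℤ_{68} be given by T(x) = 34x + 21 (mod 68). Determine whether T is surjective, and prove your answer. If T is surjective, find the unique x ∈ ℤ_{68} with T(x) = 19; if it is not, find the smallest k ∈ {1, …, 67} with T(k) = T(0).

2

Since gcd(34, 68) = 34, we have 34x ≡ 0 (mod 34) for all x, so T(x) ≡ 21 (mod 34).
But 0 ≢ 21 (mod 34), so 0 ∈ ℤ_{68} has no preimage. Thus T is not surjective.
Since T is not surjective, we find the least positive k with T(k) = T(0): this means 34k ≡ 0 (mod 68), i.e. 68 ∣ 34k. Since gcd(34, 68) = 34, dividing through by 34 this holds exactly when 2 ∣ k.
The smallest positive such k is 2.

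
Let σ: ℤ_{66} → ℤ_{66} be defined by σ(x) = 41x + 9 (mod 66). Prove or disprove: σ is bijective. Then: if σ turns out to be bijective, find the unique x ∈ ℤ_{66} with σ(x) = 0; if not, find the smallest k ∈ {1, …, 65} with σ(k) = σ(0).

Recall that σ is injective when σ(u) = σ(v) forces u = v.
If σ(u) = σ(v), then 41u ≡ 41v (mod 66). Because gcd(41, 66) = 1, we may cancel 41 to get u ≡ v (mod 66).
We now compute 41⁻¹ mod 66 explicitly. Euclid's algorithm: 66 = 1·41 + 25, 41 = 1·25 + 16, 25 = 1·16 + 9, 16 = 1·9 + 7, 9 = 1·7 + 2, 7 = 3·2 + 1; back-substituting gives 1 = 29·41 − 18·66, so 41⁻¹ ≡ 29 (mod 66).
For any y ∈ ℤ_{66}, x = 29(y − 9) mod 66 satisfies σ(x) = 41·29(y − 9) + 9 ≡ y (since 41·29 ≡ 1 mod 66). So every y has a preimage.
Thus σ is bijective.
Since σ is bijective, we compute σ⁻¹(0): solve 41x + 9 ≡ 0 (mod 66), i.e. 41x ≡ 57 (mod 66).
Multiplying by 41⁻¹ = 29 gives x ≡ 29·57 = 1653 = 25·66 + 3 ≡ 3 (mod 66).
Check: σ(3) = 41·3 + 9 = 132 = 2·66 + 0 ≡ 0 (mod 66).

3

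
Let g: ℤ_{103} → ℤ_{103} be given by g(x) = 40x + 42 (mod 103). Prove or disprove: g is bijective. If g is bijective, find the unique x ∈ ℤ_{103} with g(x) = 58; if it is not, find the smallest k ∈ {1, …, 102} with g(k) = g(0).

21

By definition, injectivity means: for all s, t in the domain, g(s) = g(t) implies s = t.
If g(s) = g(t), then 40s ≡ 40t (mod 103). Because gcd(40, 103) = 1, we may cancel 40 to get s ≡ t (mod 103).
We now compute 40⁻¹ mod 103 explicitly. Euclid's algorithm: 103 = 2·40 + 23, 40 = 1·23 + 17, 23 = 1·17 + 6, 17 = 2·6 + 5, 6 = 1·5 + 1; back-substituting gives 1 = 85·40 − 33·103, so 40⁻¹ ≡ 85 (mod 103).
For any y ∈ ℤ_{103}, x = 85(y − 42) mod 103 satisfies g(x) = 40·85(y − 42) + 42 ≡ y (since 40·85 ≡ 1 mod 103). So every y has a preimage.
Thus g is bijective.
Since g is bijective, we find g⁻¹(58): we need 40x ≡ 58 − 42 ≡ 16 (mod 103). Using 40⁻¹ = 85: x ≡ 85·16 = 1360 = 13·103 + 21, so x = 21.
Check: g(21) = 40·21 + 42 = 882 = 8·103 + 58 ≡ 58 (mod 103).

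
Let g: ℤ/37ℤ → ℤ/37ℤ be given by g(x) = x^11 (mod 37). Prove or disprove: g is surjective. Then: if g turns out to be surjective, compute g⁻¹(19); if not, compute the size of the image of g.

Since 37 is prime, the nonzero elements of ℤ/37ℤ form a cyclic group of order 36.
As gcd(11, 36) = 1, raising to the 11th power is a bijection on this group: if u^11 ≡ v^11 then (uv^{−1})^11 = 1, and the only element of order dividing gcd(11, 36) = 1 is 1, so u = v.
With g(0) = 0 this makes g injective on all of ℤ/37ℤ, hence bijective (finite equal-size domain and codomain). In particular g is surjective.
Since g is surjective, we find the preimage of 19. The inverse of x ↦ x^11 on (ℤ/37ℤ)^× is x ↦ x^23, because 11·23 = 253 = 7·36 + 1 ≡ 1 (mod 36) and x^{36} = 1 for x ≠ 0 (Fermat). So g⁻¹(19) = 19^23 mod 37.
Repeated squaring mod 37: 19^1 ≡ 19, 19^2 ≡ 19² = 361 ≡ 28, 19^4 ≡ 28² = 784 ≡ 7, 19^8 ≡ 7² = 49 ≡ 12, 19^16 ≡ 12² = 144 ≡ 33. Since 23 = 16 + 4 + 2 + 1, 19^23 ≡ 33·7·28·19: 33·7 = 231 ≡ 9, then 9·28 = 252 ≡ 30, then 30·19 = 570 ≡ 15. So 19^23 ≡ 15 (mod 37).
Hence g⁻¹(19) = 15.

15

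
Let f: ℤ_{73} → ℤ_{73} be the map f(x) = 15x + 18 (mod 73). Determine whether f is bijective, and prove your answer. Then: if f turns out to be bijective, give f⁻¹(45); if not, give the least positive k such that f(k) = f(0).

31

Suppose f(u) = f(v) in ℤ_{73}. Then 15u + 18 ≡ 15v + 18 (mod 73), hence 15(u − v) ≡ 0 (mod 73).
Since gcd(15, 73) = 1, 15 is invertible modulo 73, so u − v ≡ 0 (mod 73), i.e. u = v.
We now compute 15⁻¹ mod 73 explicitly. Euclid's algorithm: 73 = 4·15 + 13, 15 = 1·13 + 2, 13 = 6·2 + 1; back-substituting gives 1 = 39·15 − 8·73, so 15⁻¹ ≡ 39 (mod 73).
Then y ↦ 39(y − 18) is a two-sided inverse to f, so every y ∈ ℤ_{73} has a preimage.
Therefore f is bijective.
Since f is bijective, we find f⁻¹(45): we need 15x ≡ 45 − 18 ≡ 27 (mod 73). Using 15⁻¹ = 39: x ≡ 39·27 = 1053 = 14·73 + 31, so x = 31.
Check: f(31) = 15·31 + 18 = 483 = 6·73 + 45 ≡ 45 (mod 73).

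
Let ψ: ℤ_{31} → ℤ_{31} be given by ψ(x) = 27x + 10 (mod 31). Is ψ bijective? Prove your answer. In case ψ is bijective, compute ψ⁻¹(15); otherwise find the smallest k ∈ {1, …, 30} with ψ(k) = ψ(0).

22

Recall: injectivity means: for all a, b in the domain, ψ(a) = ψ(b) implies a = b.
Suppose ψ(a) = ψ(b) in ℤ_{31}. Then 27a + 10 ≡ 27b + 10 (mod 31), hence 27(a − b) ≡ 0 (mod 31).
Since gcd(27, 31) = 1, 27 is invertible modulo 31, therefore a − b ≡ 0 (mod 31), i.e. a = b.
We now compute 27⁻¹ mod 31 explicitly. Euclid's algorithm: 31 = 1·27 + 4, 27 = 6·4 + 3, 4 = 1·3 + 1; back-substituting gives 1 = 23·27 − 20·31, so 27⁻¹ ≡ 23 (mod 31).
For any y ∈ ℤ_{31}, x = 23(y − 10) mod 31 satisfies ψ(x) = 27·23(y − 10) + 10 ≡ y (since 27·23 ≡ 1 mod 31). So every y has a preimage.
Therefore ψ is bijective.
Since ψ is bijective, we find ψ⁻¹(15): we need 27x ≡ 15 − 10 ≡ 5 (mod 31). Using 27⁻¹ = 23: x ≡ 23·5 = 115 = 3·31 + 22, so x = 22.
Check: ψ(22) = 27·22 + 10 = 604 = 19·31 + 15 ≡ 15 (mod 31).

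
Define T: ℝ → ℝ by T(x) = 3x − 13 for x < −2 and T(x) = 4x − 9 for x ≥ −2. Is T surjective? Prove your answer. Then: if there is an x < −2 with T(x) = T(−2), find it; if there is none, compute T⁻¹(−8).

Both pieces are strictly increasing (slopes 3 and 4), so each is injective on its own interval.
The left piece maps (−∞, −2) onto (−∞, −19); the right piece maps [−2, ∞) onto [−17, ∞).
The union (−∞, −19) ∪ [−17, ∞) omits the interval between −19 and −17; in particular −19 has no preimage. So T is not surjective.
Because the two images are disjoint, no x < −2 has T(x) = T(−2), so we compute T⁻¹(−8): −8 lies in [−17, ∞), so solve 4x − 9 = −8: x = (−8 + 9)/4 = 1/4.

1/4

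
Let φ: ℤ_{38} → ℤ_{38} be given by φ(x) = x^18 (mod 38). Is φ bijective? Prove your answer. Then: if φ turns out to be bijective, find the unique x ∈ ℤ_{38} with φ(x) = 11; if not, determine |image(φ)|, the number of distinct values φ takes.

φ(1) = 1^18 = 1.
φ(3): Repeated squaring mod 38: 3^1 ≡ 3, 3^2 ≡ 3² = 9, 3^4 ≡ 9² = 81 ≡ 5, 3^8 ≡ 5² = 25, 3^16 ≡ 25² = 625 ≡ 17. Since 18 = 16 + 2, 3^18 ≡ 17·9: 17·9 = 153 ≡ 1. So 3^18 ≡ 1 (mod 38).
So φ(1) = φ(3) = 1 while 1 ≠ 3, thus φ is not injective, hence not bijective.
Since φ is not bijective, we determine |image(φ)|. Computing x^18 mod 38 for each x (by repeated squaring, reducing mod 38 at every step), the values φ(0), φ(1), …, φ(37) are: 0, 1, 20, 1, 20, 1, 20, 1, 20, 1, 20, 1, 20, 1, 20, 1, 20, 1, 20, 19, 20, 1, 20, 1, 20, 1, 20, 1, 20, 1, 20, 1, 20, 1, 20, 1, 20, 1.
The distinct values are {0, 1, 19, 20}; there are 4 of them.

4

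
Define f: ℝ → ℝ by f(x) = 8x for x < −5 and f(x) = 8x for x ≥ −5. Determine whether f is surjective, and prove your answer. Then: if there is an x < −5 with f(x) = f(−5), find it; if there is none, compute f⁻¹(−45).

Both pieces are strictly increasing (slopes 8 and 8), so each is injective on its own interval.
The left piece maps (−∞, −5) onto (−∞, −40); the right piece maps [−5, ∞) onto [−40, ∞).
These images together cover ℝ, so f is surjective.
Because the two images are disjoint, no x < −5 has f(x) = f(−5), so we compute f⁻¹(−45): −45 lies in (−∞, −40), so solve 8x = −45: x = (−45 − 0)/8 = −45/8.

-45/8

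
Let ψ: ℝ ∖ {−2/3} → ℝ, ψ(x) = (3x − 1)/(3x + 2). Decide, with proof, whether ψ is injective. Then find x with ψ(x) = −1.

-1/6

Suppose ψ(s) = ψ(t). Cross-multiplying: (3s − 1)(3t + 2) = (3t − 1)(3s + 2).
Expanding both sides and cancelling the symmetric terms leaves 9·(s − t) = 0. Since 9 ≠ 0, s = t. Therefore ψ is injective.
Solving ψ(x) = −1: cross-multiplying gives 3x − 1 = −1(3x + 2), which rearranges to 6x = −1, so x = −1/6.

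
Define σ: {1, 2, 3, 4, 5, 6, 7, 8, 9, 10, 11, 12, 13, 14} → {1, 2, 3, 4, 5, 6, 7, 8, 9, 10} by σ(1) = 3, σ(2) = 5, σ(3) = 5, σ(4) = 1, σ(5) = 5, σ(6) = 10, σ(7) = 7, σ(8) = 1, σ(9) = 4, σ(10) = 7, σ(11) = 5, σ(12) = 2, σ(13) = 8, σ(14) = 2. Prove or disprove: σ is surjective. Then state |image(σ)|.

No element maps to 6, so σ is not surjective.
The image of σ is {1, 2, 3, 4, 5, 7, 8, 10}, which has 8 elements.

8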